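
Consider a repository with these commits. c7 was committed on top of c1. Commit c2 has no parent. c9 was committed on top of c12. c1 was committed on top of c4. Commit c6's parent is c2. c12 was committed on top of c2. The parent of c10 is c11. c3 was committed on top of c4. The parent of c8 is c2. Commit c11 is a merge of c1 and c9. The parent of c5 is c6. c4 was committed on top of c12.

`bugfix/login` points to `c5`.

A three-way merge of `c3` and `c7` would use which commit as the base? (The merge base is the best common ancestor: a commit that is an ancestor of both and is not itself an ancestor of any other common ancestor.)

c4

Ancestors of c3: {c12, c2, c3, c4}.
Ancestors of c7: {c1, c12, c2, c4, c7}.
Common ancestors: {c12, c2, c4}.
Among these, c4 is not an ancestor of any other common ancestor — it is the merge base.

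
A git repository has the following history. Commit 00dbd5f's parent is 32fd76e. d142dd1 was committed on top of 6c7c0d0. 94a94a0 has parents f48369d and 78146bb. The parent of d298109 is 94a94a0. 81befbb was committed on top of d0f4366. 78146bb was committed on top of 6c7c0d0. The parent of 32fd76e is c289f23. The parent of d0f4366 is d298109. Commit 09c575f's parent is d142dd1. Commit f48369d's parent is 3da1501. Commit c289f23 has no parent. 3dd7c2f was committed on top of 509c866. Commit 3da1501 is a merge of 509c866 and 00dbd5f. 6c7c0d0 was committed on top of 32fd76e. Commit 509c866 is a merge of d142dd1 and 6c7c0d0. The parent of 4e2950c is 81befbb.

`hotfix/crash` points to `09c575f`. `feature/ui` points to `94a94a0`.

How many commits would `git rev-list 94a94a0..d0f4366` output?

2

Reachable from d0f4366: {00dbd5f, 32fd76e, 3da1501, 509c866, 6c7c0d0, 78146bb, 94a94a0, c289f23, d0f4366, d142dd1, d298109, f48369d}.
Reachable from 94a94a0: {00dbd5f, 32fd76e, 3da1501, 509c866, 6c7c0d0, 78146bb, 94a94a0, c289f23, d142dd1, f48369d}.
In d0f4366's history but not 94a94a0's: {d0f4366, d298109} — 2 commits.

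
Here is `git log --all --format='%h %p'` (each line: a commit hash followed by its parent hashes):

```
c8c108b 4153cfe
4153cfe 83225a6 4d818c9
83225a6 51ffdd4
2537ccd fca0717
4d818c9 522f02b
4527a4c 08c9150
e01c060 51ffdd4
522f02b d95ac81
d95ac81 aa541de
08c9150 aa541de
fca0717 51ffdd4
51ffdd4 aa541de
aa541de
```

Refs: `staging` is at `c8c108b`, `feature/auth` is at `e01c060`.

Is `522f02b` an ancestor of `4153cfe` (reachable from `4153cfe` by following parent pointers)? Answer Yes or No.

Ancestors of 4153cfe (commits reachable by following parents): {4153cfe, 4d818c9, 51ffdd4, 522f02b, 83225a6, aa541de, d95ac81}.
522f02b is in that set, so it is an ancestor of 4153cfe.

Yes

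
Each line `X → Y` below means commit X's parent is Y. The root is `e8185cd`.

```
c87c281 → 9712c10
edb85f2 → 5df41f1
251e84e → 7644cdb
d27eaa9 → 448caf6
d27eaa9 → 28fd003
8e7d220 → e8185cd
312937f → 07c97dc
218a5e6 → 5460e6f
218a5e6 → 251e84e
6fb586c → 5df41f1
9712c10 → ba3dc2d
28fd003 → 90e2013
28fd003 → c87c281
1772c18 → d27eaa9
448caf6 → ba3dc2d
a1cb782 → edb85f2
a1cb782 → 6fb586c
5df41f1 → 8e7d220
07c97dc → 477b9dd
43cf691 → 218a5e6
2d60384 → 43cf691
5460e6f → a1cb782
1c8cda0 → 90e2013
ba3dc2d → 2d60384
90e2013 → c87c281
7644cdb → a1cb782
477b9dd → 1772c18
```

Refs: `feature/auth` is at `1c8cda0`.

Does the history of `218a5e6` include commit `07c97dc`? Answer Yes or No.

Ancestors of 218a5e6: {218a5e6, 251e84e, 5460e6f, 5df41f1, 6fb586c, 7644cdb, 8e7d220, a1cb782, e8185cd, edb85f2}.
07c97dc is not in that set, so it is not an ancestor of 218a5e6.

No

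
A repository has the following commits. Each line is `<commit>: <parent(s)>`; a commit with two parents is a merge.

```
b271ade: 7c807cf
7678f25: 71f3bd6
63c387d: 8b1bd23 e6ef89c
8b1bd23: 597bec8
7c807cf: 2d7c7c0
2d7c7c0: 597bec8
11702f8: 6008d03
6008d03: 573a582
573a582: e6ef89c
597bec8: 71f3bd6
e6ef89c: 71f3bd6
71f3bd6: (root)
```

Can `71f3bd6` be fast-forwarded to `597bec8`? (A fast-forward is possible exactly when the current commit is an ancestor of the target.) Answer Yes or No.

Yes

A fast-forward from 71f3bd6 to 597bec8 is possible iff 71f3bd6 is an ancestor of 597bec8.
Ancestors of 597bec8: {597bec8, 71f3bd6}.
71f3bd6 is among them, so fast-forward is possible.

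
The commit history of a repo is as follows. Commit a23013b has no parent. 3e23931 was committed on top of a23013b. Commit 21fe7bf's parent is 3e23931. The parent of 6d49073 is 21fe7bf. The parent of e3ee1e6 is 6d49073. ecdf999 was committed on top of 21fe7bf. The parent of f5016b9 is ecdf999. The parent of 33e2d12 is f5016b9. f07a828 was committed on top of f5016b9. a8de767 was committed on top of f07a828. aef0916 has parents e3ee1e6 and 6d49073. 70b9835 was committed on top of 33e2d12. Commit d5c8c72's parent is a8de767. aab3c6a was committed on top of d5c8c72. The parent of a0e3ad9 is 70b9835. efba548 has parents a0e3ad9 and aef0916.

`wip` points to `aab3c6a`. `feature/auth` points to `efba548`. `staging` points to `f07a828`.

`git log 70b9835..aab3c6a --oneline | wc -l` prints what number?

4

Reachable from aab3c6a: {21fe7bf, 3e23931, a23013b, a8de767, aab3c6a, d5c8c72, ecdf999, f07a828, f5016b9}.
Reachable from 70b9835: {21fe7bf, 33e2d12, 3e23931, 70b9835, a23013b, ecdf999, f5016b9}.
In aab3c6a's history but not 70b9835's: {a8de767, aab3c6a, d5c8c72, f07a828} — 4 commits.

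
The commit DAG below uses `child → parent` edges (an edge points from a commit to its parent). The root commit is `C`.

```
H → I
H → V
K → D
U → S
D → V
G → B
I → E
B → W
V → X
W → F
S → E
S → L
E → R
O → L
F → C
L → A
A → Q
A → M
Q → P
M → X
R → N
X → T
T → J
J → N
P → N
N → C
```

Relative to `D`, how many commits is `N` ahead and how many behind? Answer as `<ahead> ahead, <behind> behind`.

0 ahead, 5 behind

Reachable from N: {C, N}.
Reachable from D: {C, D, J, N, T, V, X}.
Only in N's history (ahead): {} — 0.
Only in D's history (behind): {D, J, T, V, X} — 5.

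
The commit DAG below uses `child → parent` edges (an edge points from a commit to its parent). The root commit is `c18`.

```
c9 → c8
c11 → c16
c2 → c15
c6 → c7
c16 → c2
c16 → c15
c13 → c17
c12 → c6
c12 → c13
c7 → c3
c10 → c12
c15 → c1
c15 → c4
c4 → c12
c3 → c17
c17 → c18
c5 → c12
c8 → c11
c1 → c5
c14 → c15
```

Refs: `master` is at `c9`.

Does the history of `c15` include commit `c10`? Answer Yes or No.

Ancestors of c15: {c1, c12, c13, c15, c17, c18, c3, c4, c5, c6, c7}.
c10 is not in that set, so it is not an ancestor of c15.

No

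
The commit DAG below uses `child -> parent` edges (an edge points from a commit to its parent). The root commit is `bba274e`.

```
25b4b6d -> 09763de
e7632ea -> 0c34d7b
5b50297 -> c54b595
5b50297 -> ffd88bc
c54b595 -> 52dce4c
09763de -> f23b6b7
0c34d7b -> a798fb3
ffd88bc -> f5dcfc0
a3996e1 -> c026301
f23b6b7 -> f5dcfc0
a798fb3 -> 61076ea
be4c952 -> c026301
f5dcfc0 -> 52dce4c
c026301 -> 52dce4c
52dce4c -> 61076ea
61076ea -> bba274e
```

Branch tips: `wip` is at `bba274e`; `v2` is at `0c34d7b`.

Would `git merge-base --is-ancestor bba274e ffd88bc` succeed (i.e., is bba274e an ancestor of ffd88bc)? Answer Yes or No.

Ancestors of ffd88bc (commits reachable by following parents): {52dce4c, 61076ea, bba274e, f5dcfc0, ffd88bc}.
bba274e is in that set, so it is an ancestor of ffd88bc.

Yes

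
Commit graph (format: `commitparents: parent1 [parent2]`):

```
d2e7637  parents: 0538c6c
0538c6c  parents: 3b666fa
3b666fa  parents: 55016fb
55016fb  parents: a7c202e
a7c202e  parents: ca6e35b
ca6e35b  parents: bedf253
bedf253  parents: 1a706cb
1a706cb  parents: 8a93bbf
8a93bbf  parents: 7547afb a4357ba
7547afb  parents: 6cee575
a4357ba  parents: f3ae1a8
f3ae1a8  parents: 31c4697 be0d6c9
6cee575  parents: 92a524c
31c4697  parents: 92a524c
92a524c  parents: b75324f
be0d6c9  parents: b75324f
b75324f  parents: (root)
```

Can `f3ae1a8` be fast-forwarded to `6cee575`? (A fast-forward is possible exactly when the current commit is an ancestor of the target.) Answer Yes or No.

A fast-forward from f3ae1a8 to 6cee575 is possible iff f3ae1a8 is an ancestor of 6cee575.
Ancestors of 6cee575: {6cee575, 92a524c, b75324f}.
f3ae1a8 is not among them, so fast-forward is not possible.

No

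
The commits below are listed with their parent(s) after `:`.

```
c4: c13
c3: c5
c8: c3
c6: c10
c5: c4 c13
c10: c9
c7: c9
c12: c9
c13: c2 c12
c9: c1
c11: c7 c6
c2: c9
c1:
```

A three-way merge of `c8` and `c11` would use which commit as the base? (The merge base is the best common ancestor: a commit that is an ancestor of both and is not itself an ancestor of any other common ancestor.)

Ancestors of c8: {c1, c12, c13, c2, c3, c4, c5, c8, c9}.
Ancestors of c11: {c1, c10, c11, c6, c7, c9}.
Common ancestors: {c1, c9}.
Among these, c9 is not an ancestor of any other common ancestor — it is the merge base.

c9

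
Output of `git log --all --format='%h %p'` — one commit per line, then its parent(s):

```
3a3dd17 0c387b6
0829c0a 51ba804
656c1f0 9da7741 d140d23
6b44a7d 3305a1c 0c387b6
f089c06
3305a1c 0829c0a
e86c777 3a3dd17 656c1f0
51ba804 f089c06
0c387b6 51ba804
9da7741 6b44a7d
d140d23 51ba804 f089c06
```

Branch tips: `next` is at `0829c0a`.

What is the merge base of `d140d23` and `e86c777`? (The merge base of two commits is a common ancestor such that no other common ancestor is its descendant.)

d140d23

Ancestors of d140d23: {51ba804, d140d23, f089c06}.
Ancestors of e86c777: {0829c0a, 0c387b6, 3305a1c, 3a3dd17, 51ba804, 656c1f0, 6b44a7d, 9da7741, d140d23, e86c777, f089c06}.
Common ancestors: {51ba804, d140d23, f089c06}.
Among these, d140d23 is not an ancestor of any other common ancestor — it is the merge base.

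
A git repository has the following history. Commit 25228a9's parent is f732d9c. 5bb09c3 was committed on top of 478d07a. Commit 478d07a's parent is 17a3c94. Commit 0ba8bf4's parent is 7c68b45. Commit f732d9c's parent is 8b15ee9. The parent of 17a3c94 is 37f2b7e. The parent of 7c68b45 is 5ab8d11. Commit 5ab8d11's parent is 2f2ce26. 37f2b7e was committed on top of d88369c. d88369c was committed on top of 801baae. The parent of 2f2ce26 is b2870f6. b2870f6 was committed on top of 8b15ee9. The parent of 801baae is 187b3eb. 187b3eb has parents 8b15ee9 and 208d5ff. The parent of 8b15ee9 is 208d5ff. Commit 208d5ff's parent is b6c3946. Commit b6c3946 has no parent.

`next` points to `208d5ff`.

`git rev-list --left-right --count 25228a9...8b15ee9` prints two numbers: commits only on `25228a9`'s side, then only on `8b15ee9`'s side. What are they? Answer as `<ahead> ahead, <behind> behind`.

2 ahead, 0 behind

Reachable from 25228a9: {208d5ff, 25228a9, 8b15ee9, b6c3946, f732d9c}.
Reachable from 8b15ee9: {208d5ff, 8b15ee9, b6c3946}.
Only in 25228a9's history (ahead): {25228a9, f732d9c} — 2.
Only in 8b15ee9's history (behind): {} — 0.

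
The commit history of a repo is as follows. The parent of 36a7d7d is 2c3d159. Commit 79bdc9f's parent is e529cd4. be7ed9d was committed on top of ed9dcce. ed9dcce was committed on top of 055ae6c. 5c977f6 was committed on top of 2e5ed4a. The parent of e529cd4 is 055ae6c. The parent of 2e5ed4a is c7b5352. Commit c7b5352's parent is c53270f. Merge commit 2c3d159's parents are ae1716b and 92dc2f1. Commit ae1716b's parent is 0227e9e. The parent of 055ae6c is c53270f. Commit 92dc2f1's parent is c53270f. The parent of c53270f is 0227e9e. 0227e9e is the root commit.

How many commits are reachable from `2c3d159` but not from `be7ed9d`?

3

Reachable from 2c3d159: {0227e9e, 2c3d159, 92dc2f1, ae1716b, c53270f}.
Reachable from be7ed9d: {0227e9e, 055ae6c, be7ed9d, c53270f, ed9dcce}.
In 2c3d159's history but not be7ed9d's: {2c3d159, 92dc2f1, ae1716b} — 3 commits.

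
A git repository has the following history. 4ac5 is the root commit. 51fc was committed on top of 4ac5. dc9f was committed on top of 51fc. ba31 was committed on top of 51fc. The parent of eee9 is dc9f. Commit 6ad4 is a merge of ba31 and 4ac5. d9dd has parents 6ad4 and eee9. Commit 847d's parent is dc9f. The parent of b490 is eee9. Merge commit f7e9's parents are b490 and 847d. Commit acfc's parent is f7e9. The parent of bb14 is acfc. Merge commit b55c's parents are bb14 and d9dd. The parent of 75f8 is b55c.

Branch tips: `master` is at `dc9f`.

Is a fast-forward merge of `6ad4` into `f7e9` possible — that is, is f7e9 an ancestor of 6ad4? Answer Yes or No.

A fast-forward from f7e9 to 6ad4 is possible iff f7e9 is an ancestor of 6ad4.
Ancestors of 6ad4: {4ac5, 51fc, 6ad4, ba31}.
f7e9 is not among them, so fast-forward is not possible.

No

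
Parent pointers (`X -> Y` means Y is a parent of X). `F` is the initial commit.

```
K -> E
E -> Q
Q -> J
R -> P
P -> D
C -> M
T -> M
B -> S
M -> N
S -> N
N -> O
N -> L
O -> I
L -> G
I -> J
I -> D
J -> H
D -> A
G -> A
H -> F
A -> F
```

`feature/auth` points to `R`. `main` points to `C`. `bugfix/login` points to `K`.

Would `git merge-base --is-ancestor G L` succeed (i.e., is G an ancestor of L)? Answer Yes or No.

Ancestors of L (commits reachable by following parents): {A, F, G, L}.
G is in that set, so it is an ancestor of L.

Yes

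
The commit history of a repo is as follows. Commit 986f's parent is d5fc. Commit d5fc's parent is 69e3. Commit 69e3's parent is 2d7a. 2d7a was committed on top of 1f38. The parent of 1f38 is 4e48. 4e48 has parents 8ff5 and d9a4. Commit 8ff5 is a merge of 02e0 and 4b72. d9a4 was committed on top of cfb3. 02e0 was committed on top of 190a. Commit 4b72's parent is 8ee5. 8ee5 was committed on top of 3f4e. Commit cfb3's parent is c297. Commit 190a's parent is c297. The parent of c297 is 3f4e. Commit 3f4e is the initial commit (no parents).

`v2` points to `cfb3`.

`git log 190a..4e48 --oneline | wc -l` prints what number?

Reachable from 4e48: {02e0, 190a, 3f4e, 4b72, 4e48, 8ee5, 8ff5, c297, cfb3, d9a4}.
Reachable from 190a: {190a, 3f4e, c297}.
In 4e48's history but not 190a's: {02e0, 4b72, 4e48, 8ee5, 8ff5, cfb3, d9a4} — 7 commits.

7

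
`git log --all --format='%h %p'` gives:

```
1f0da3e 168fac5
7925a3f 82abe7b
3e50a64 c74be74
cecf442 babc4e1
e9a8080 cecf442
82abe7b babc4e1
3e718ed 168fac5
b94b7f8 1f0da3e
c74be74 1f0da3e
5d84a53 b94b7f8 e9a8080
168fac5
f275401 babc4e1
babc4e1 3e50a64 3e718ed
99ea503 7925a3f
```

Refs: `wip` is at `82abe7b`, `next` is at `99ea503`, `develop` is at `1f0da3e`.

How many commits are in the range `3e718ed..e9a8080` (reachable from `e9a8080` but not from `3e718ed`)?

6

Reachable from e9a8080: {168fac5, 1f0da3e, 3e50a64, 3e718ed, babc4e1, c74be74, cecf442, e9a8080}.
Reachable from 3e718ed: {168fac5, 3e718ed}.
In e9a8080's history but not 3e718ed's: {1f0da3e, 3e50a64, babc4e1, c74be74, cecf442, e9a8080} — 6 commits.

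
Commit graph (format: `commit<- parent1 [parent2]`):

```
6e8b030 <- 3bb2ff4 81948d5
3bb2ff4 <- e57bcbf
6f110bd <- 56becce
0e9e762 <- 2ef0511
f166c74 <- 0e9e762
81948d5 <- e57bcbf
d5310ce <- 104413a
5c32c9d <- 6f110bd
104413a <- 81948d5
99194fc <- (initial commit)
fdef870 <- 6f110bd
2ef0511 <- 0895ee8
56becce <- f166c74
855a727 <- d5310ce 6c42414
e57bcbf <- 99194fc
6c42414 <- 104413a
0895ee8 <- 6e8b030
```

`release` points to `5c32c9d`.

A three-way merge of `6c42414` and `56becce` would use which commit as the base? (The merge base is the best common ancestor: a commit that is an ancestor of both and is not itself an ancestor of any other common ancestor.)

Ancestors of 6c42414: {104413a, 6c42414, 81948d5, 99194fc, e57bcbf}.
Ancestors of 56becce: {0895ee8, 0e9e762, 2ef0511, 3bb2ff4, 56becce, 6e8b030, 81948d5, 99194fc, e57bcbf, f166c74}.
Common ancestors: {81948d5, 99194fc, e57bcbf}.
Among these, 81948d5 is not an ancestor of any other common ancestor — it is the merge base.

81948d5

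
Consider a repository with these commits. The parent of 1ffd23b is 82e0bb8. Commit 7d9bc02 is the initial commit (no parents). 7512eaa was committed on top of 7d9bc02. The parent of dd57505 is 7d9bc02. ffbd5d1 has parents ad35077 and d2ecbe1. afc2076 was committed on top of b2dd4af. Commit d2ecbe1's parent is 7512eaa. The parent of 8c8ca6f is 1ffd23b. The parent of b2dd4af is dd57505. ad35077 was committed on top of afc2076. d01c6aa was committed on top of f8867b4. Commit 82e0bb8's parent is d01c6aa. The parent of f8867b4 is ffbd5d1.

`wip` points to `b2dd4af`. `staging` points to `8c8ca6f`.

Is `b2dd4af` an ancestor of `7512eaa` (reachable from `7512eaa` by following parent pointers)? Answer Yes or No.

No

Ancestors of 7512eaa: {7512eaa, 7d9bc02}.
b2dd4af is not in that set, so it is not an ancestor of 7512eaa.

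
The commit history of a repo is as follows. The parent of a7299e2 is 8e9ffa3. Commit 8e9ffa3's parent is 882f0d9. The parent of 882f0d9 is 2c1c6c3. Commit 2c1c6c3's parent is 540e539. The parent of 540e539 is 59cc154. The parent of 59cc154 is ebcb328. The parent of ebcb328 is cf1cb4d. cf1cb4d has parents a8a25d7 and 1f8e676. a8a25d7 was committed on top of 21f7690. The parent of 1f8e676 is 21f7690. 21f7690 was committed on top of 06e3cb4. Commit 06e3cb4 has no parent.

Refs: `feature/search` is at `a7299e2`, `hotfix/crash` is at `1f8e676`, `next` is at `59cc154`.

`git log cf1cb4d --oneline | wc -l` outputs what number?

5

Walking parent pointers from cf1cb4d: reachable set = {06e3cb4, 1f8e676, 21f7690, a8a25d7, cf1cb4d}.
That is 5 commits.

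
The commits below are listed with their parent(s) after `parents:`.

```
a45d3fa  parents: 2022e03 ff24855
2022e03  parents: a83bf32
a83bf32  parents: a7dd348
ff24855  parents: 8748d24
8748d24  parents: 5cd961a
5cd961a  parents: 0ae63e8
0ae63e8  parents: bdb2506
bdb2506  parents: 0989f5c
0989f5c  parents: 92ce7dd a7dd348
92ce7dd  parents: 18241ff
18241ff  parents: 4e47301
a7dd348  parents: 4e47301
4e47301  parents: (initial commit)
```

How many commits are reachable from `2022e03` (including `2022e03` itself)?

Walking parent pointers from 2022e03: reachable set = {2022e03, 4e47301, a7dd348, a83bf32}.
That is 4 commits.

4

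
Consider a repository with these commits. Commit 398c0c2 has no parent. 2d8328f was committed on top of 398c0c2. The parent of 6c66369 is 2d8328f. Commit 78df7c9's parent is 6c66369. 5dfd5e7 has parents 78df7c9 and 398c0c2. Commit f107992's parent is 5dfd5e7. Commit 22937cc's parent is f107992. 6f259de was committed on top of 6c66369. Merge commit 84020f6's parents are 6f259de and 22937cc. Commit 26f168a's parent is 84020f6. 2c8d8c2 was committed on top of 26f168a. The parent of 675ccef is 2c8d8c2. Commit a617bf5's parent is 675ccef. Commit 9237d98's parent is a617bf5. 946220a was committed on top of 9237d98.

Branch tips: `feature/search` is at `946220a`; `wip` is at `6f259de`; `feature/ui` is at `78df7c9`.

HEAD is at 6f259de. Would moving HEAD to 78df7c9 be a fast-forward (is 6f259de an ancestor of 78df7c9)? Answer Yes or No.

No

A fast-forward from 6f259de to 78df7c9 is possible iff 6f259de is an ancestor of 78df7c9.
Ancestors of 78df7c9: {2d8328f, 398c0c2, 6c66369, 78df7c9}.
6f259de is not among them, so fast-forward is not possible.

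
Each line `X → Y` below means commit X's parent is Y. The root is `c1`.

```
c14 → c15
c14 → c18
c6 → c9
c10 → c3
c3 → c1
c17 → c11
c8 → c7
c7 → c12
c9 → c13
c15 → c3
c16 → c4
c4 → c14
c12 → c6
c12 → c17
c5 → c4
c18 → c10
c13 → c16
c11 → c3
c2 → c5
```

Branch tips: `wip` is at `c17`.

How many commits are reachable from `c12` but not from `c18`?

Reachable from c12: {c1, c10, c11, c12, c13, c14, c15, c16, c17, c18, c3, c4, c6, c9}.
Reachable from c18: {c1, c10, c18, c3}.
In c12's history but not c18's: {c11, c12, c13, c14, c15, c16, c17, c4, c6, c9} — 10 commits.

10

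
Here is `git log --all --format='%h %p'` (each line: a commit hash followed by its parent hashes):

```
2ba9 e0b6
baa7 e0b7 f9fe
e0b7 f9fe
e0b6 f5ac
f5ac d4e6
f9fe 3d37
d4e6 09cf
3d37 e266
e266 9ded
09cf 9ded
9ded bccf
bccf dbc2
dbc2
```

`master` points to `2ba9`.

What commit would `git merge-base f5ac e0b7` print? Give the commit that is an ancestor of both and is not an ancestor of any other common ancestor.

9ded

Ancestors of f5ac: {09cf, 9ded, bccf, d4e6, dbc2, f5ac}.
Ancestors of e0b7: {3d37, 9ded, bccf, dbc2, e0b7, e266, f9fe}.
Common ancestors: {9ded, bccf, dbc2}.
Among these, 9ded is not an ancestor of any other common ancestor — it is the merge base.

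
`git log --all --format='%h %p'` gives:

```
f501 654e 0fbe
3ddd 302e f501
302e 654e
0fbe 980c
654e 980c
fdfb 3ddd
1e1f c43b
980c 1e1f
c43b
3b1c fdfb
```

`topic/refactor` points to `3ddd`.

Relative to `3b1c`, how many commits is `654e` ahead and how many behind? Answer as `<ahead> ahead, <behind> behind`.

0 ahead, 6 behind

Reachable from 654e: {1e1f, 654e, 980c, c43b}.
Reachable from 3b1c: {0fbe, 1e1f, 302e, 3b1c, 3ddd, 654e, 980c, c43b, f501, fdfb}.
Only in 654e's history (ahead): {} — 0.
Only in 3b1c's history (behind): {0fbe, 302e, 3b1c, 3ddd, f501, fdfb} — 6.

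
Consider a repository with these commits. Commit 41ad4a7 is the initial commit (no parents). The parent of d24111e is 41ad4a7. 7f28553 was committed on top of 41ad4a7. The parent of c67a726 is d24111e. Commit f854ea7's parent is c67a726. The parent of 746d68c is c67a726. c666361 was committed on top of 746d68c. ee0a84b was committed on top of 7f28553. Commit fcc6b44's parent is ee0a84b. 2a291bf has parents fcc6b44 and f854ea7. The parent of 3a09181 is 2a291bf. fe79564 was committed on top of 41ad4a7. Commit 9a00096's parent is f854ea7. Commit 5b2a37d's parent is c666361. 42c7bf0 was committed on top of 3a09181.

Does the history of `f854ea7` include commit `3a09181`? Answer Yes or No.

Ancestors of f854ea7: {41ad4a7, c67a726, d24111e, f854ea7}.
3a09181 is not in that set, so it is not an ancestor of f854ea7.

No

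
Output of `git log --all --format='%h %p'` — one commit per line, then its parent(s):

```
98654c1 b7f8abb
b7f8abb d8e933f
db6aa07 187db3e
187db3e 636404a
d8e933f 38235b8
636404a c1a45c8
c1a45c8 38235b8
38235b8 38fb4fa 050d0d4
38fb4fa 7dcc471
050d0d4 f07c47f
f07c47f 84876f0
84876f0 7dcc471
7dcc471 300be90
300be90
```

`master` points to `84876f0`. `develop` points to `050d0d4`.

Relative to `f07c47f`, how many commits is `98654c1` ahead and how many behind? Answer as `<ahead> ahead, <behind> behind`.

6 ahead, 0 behind

Reachable from 98654c1: {050d0d4, 300be90, 38235b8, 38fb4fa, 7dcc471, 84876f0, 98654c1, b7f8abb, d8e933f, f07c47f}.
Reachable from f07c47f: {300be90, 7dcc471, 84876f0, f07c47f}.
Only in 98654c1's history (ahead): {050d0d4, 38235b8, 38fb4fa, 98654c1, b7f8abb, d8e933f} — 6.
Only in f07c47f's history (behind): {} — 0.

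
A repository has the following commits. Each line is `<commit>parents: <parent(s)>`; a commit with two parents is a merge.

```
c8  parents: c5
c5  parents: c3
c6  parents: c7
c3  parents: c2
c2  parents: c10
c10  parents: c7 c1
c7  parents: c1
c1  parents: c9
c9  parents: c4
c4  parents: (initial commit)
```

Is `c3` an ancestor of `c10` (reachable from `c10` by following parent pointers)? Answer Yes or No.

Ancestors of c10: {c1, c10, c4, c7, c9}.
c3 is not in that set, so it is not an ancestor of c10.

No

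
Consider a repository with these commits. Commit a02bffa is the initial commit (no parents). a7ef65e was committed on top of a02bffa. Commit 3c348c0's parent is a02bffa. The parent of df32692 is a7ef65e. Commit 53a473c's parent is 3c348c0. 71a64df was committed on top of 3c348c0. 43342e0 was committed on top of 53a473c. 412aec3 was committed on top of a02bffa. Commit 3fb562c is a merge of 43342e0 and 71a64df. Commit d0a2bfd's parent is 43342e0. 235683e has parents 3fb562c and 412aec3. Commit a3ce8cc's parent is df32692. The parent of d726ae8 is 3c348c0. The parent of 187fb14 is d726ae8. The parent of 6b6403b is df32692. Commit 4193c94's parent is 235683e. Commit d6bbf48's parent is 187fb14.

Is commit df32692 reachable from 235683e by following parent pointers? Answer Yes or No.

Ancestors of 235683e: {235683e, 3c348c0, 3fb562c, 412aec3, 43342e0, 53a473c, 71a64df, a02bffa}.
df32692 is not in that set, so it is not an ancestor of 235683e.

No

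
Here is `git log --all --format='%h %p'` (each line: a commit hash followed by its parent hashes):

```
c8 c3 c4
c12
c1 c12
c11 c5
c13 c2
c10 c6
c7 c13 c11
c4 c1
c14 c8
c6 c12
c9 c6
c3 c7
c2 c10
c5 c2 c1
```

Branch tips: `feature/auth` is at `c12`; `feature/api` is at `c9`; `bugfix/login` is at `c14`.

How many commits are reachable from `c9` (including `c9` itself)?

3

Walking parent pointers from c9: reachable set = {c12, c6, c9}.
That is 3 commits.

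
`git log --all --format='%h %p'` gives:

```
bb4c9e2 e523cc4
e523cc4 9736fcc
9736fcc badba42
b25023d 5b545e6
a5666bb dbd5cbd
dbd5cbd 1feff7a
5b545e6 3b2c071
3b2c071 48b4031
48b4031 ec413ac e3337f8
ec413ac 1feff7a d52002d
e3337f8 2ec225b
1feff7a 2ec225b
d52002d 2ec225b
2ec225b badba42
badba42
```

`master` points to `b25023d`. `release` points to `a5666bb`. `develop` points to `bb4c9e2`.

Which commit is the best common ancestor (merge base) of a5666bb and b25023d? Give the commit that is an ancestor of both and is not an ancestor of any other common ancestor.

1feff7a

Ancestors of a5666bb: {1feff7a, 2ec225b, a5666bb, badba42, dbd5cbd}.
Ancestors of b25023d: {1feff7a, 2ec225b, 3b2c071, 48b4031, 5b545e6, b25023d, badba42, d52002d, e3337f8, ec413ac}.
Common ancestors: {1feff7a, 2ec225b, badba42}.
Among these, 1feff7a is not an ancestor of any other common ancestor — it is the merge base.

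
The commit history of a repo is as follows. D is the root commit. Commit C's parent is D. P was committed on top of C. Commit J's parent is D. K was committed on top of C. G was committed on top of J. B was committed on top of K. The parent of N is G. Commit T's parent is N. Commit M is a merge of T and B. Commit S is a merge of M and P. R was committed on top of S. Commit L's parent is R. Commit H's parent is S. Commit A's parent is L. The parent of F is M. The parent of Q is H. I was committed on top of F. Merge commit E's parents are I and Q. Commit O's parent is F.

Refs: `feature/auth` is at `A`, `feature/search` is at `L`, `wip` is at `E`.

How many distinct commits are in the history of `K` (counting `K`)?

3

Walking parent pointers from K: reachable set = {C, D, K}.
That is 3 commits.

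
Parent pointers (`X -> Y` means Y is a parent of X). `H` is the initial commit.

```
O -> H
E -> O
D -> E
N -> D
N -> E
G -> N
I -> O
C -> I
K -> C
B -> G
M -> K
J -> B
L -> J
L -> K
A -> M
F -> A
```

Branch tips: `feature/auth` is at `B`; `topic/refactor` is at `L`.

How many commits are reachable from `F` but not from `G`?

Reachable from F: {A, C, F, H, I, K, M, O}.
Reachable from G: {D, E, G, H, N, O}.
In F's history but not G's: {A, C, F, I, K, M} — 6 commits.

6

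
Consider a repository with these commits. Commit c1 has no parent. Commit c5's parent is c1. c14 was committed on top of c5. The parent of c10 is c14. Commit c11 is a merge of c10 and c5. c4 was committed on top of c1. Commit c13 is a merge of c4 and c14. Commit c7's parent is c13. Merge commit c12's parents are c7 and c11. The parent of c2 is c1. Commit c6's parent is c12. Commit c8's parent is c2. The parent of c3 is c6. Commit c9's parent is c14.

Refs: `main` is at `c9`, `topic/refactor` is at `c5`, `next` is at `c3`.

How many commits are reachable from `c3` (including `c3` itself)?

11

Walking parent pointers from c3: reachable set = {c1, c10, c11, c12, c13, c14, c3, c4, c5, c6, c7}.
That is 11 commits.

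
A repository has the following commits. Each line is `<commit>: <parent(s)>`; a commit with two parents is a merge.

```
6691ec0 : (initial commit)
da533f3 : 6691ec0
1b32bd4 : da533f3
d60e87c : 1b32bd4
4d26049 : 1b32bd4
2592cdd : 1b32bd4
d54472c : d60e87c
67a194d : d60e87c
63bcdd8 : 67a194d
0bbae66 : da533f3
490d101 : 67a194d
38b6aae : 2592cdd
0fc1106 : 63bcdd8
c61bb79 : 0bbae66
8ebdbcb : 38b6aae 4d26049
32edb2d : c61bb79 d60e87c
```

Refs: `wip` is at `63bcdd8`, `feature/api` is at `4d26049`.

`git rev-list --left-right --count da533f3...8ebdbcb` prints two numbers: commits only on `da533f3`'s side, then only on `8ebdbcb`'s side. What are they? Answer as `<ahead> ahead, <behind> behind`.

Reachable from da533f3: {6691ec0, da533f3}.
Reachable from 8ebdbcb: {1b32bd4, 2592cdd, 38b6aae, 4d26049, 6691ec0, 8ebdbcb, da533f3}.
Only in da533f3's history (ahead): {} — 0.
Only in 8ebdbcb's history (behind): {1b32bd4, 2592cdd, 38b6aae, 4d26049, 8ebdbcb} — 5.

0 ahead, 5 behind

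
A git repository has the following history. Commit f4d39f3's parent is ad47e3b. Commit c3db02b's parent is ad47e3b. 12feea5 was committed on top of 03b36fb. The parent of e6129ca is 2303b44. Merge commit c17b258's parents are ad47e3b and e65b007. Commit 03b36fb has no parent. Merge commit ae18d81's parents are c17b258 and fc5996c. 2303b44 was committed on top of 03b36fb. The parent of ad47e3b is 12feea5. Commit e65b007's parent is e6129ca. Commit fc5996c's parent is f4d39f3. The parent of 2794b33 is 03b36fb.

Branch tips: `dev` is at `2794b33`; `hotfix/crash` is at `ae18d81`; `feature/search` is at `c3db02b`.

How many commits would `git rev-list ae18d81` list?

Walking parent pointers from ae18d81: reachable set = {03b36fb, 12feea5, 2303b44, ad47e3b, ae18d81, c17b258, e6129ca, e65b007, f4d39f3, fc5996c}.
That is 10 commits.

10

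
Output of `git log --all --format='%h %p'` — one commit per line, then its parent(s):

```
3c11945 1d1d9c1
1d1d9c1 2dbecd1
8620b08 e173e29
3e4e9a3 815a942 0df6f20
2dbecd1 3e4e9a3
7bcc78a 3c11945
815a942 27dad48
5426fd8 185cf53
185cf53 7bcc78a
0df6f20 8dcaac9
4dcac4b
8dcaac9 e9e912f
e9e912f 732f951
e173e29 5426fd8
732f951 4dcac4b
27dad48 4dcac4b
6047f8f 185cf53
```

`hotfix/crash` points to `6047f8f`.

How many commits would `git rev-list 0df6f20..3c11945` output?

Reachable from 3c11945: {0df6f20, 1d1d9c1, 27dad48, 2dbecd1, 3c11945, 3e4e9a3, 4dcac4b, 732f951, 815a942, 8dcaac9, e9e912f}.
Reachable from 0df6f20: {0df6f20, 4dcac4b, 732f951, 8dcaac9, e9e912f}.
In 3c11945's history but not 0df6f20's: {1d1d9c1, 27dad48, 2dbecd1, 3c11945, 3e4e9a3, 815a942} — 6 commits.

6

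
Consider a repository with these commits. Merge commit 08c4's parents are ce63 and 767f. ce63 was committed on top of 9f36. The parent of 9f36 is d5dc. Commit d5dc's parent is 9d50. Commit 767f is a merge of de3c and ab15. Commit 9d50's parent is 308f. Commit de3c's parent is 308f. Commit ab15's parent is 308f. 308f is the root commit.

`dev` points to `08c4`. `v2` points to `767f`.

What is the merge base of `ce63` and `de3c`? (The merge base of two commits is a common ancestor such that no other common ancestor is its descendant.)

Ancestors of ce63: {308f, 9d50, 9f36, ce63, d5dc}.
Ancestors of de3c: {308f, de3c}.
Common ancestors: {308f}.
The only common ancestor is 308f, so it is the merge base.

308f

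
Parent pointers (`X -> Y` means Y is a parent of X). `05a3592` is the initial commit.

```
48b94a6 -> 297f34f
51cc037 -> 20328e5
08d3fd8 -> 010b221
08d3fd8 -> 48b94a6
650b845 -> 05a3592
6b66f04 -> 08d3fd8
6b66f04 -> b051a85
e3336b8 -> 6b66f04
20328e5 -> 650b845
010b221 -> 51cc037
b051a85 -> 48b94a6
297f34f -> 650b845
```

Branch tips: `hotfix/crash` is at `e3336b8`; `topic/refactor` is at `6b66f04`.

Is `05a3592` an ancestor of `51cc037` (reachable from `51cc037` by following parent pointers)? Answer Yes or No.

Ancestors of 51cc037 (commits reachable by following parents): {05a3592, 20328e5, 51cc037, 650b845}.
05a3592 is in that set, so it is an ancestor of 51cc037.

Yes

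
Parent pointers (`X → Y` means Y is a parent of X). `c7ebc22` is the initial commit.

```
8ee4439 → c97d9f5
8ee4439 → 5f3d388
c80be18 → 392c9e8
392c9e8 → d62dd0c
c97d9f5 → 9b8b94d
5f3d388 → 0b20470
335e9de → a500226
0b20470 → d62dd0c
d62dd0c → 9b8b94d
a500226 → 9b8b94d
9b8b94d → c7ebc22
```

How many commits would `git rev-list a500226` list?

Walking parent pointers from a500226: reachable set = {9b8b94d, a500226, c7ebc22}.
That is 3 commits.

3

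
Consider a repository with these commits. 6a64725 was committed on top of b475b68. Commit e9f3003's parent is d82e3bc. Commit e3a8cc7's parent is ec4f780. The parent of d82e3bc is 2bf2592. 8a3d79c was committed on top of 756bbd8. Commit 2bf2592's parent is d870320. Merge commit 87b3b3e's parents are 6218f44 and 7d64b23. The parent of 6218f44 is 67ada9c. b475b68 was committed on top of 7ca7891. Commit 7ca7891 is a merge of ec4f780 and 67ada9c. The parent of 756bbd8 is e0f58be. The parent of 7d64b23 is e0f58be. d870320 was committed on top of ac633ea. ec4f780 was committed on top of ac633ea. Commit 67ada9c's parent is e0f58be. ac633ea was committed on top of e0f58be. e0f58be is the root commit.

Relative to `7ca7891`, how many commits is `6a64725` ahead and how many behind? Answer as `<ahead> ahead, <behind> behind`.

2 ahead, 0 behind

Reachable from 6a64725: {67ada9c, 6a64725, 7ca7891, ac633ea, b475b68, e0f58be, ec4f780}.
Reachable from 7ca7891: {67ada9c, 7ca7891, ac633ea, e0f58be, ec4f780}.
Only in 6a64725's history (ahead): {6a64725, b475b68} — 2.
Only in 7ca7891's history (behind): {} — 0.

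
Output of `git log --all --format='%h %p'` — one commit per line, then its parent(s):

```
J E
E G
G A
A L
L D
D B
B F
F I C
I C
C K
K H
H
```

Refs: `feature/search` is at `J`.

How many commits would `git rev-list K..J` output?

10

Reachable from J: {A, B, C, D, E, F, G, H, I, J, K, L}.
Reachable from K: {H, K}.
In J's history but not K's: {A, B, C, D, E, F, G, I, J, L} — 10 commits.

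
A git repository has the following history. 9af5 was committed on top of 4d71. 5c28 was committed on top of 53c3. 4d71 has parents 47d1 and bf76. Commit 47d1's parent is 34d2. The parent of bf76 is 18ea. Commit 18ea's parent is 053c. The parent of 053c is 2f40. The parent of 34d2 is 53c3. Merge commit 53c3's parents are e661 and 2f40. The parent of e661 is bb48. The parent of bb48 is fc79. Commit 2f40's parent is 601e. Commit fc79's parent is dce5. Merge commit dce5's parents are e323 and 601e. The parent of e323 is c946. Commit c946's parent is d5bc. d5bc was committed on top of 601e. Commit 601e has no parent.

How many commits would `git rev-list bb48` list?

Walking parent pointers from bb48: reachable set = {601e, bb48, c946, d5bc, dce5, e323, fc79}.
That is 7 commits.

7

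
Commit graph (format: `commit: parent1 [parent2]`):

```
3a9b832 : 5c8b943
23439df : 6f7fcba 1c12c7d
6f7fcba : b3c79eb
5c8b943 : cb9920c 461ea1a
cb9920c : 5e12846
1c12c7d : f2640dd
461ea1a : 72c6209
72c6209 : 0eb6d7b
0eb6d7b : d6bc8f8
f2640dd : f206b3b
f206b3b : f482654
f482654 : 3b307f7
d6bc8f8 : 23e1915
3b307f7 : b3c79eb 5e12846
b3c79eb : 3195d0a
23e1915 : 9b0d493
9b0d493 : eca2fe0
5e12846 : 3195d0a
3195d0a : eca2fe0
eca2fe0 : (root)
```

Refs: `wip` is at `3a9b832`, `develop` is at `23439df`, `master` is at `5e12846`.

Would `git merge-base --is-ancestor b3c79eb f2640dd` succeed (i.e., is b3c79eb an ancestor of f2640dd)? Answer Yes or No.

Ancestors of f2640dd (commits reachable by following parents): {3195d0a, 3b307f7, 5e12846, b3c79eb, eca2fe0, f206b3b, f2640dd, f482654}.
b3c79eb is in that set, so it is an ancestor of f2640dd.

Yes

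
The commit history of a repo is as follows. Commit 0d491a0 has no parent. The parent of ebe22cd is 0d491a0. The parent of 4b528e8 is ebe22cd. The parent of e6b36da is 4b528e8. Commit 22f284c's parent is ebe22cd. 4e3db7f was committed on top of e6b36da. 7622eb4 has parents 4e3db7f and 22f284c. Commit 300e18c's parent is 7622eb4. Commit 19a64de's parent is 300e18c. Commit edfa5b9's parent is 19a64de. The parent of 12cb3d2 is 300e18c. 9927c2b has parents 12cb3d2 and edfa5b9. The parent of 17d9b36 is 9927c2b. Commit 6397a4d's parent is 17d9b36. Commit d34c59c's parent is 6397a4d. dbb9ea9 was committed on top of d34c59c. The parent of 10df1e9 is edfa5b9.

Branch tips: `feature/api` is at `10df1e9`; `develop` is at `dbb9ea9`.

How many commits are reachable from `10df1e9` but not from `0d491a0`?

Reachable from 10df1e9: {0d491a0, 10df1e9, 19a64de, 22f284c, 300e18c, 4b528e8, 4e3db7f, 7622eb4, e6b36da, ebe22cd, edfa5b9}.
Reachable from 0d491a0: {0d491a0}.
In 10df1e9's history but not 0d491a0's: {10df1e9, 19a64de, 22f284c, 300e18c, 4b528e8, 4e3db7f, 7622eb4, e6b36da, ebe22cd, edfa5b9} — 10 commits.

10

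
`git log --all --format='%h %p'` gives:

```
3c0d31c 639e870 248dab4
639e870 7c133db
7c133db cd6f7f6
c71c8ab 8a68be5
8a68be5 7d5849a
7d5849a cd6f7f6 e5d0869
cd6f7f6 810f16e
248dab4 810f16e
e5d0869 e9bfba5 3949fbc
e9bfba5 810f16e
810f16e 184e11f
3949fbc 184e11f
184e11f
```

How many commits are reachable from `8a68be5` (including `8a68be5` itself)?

Walking parent pointers from 8a68be5: reachable set = {184e11f, 3949fbc, 7d5849a, 810f16e, 8a68be5, cd6f7f6, e5d0869, e9bfba5}.
That is 8 commits.

8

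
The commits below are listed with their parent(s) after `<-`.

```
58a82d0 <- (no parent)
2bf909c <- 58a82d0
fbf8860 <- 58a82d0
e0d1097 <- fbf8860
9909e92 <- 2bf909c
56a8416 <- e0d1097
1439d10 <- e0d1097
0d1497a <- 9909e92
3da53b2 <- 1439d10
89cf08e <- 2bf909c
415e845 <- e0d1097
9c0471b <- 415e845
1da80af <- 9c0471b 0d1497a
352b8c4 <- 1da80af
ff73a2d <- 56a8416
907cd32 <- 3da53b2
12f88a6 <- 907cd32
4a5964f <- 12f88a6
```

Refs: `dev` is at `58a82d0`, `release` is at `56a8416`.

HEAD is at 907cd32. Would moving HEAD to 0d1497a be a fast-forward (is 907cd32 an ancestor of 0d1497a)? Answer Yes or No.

No

A fast-forward from 907cd32 to 0d1497a is possible iff 907cd32 is an ancestor of 0d1497a.
Ancestors of 0d1497a: {0d1497a, 2bf909c, 58a82d0, 9909e92}.
907cd32 is not among them, so fast-forward is not possible.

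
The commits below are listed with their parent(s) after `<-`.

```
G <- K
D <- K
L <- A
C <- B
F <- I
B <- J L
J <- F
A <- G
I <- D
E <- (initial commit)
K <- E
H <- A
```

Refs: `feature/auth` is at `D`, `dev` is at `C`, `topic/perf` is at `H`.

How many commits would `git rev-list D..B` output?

7

Reachable from B: {A, B, D, E, F, G, I, J, K, L}.
Reachable from D: {D, E, K}.
In B's history but not D's: {A, B, F, G, I, J, L} — 7 commits.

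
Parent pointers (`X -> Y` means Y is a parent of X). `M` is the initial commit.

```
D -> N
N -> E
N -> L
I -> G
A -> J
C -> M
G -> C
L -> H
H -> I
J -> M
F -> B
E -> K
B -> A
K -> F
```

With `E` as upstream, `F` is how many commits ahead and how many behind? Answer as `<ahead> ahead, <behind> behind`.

0 ahead, 2 behind

Reachable from F: {A, B, F, J, M}.
Reachable from E: {A, B, E, F, J, K, M}.
Only in F's history (ahead): {} — 0.
Only in E's history (behind): {E, K} — 2.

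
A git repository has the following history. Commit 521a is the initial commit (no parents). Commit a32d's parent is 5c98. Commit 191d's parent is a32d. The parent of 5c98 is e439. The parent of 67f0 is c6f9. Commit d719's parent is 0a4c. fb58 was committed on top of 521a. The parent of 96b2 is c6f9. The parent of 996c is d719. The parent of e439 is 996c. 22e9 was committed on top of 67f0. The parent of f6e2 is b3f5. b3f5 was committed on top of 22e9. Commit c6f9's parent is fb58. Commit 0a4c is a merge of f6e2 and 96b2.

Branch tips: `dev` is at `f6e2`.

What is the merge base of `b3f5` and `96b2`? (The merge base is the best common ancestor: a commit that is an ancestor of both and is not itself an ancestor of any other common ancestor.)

Ancestors of b3f5: {22e9, 521a, 67f0, b3f5, c6f9, fb58}.
Ancestors of 96b2: {521a, 96b2, c6f9, fb58}.
Common ancestors: {521a, c6f9, fb58}.
Among these, c6f9 is not an ancestor of any other common ancestor — it is the merge base.

c6f9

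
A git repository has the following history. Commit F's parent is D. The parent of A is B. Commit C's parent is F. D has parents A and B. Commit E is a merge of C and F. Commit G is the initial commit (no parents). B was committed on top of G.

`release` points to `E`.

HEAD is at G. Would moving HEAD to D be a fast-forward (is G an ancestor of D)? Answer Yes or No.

Yes

A fast-forward from G to D is possible iff G is an ancestor of D.
Ancestors of D: {A, B, D, G}.
G is among them, so fast-forward is possible.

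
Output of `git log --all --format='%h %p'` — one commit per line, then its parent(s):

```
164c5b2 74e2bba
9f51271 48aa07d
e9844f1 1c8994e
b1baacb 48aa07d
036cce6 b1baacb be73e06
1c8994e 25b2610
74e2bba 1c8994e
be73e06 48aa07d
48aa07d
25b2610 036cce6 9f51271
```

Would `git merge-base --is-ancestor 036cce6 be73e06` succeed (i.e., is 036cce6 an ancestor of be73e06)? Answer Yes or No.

No

Ancestors of be73e06: {48aa07d, be73e06}.
036cce6 is not in that set, so it is not an ancestor of be73e06.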